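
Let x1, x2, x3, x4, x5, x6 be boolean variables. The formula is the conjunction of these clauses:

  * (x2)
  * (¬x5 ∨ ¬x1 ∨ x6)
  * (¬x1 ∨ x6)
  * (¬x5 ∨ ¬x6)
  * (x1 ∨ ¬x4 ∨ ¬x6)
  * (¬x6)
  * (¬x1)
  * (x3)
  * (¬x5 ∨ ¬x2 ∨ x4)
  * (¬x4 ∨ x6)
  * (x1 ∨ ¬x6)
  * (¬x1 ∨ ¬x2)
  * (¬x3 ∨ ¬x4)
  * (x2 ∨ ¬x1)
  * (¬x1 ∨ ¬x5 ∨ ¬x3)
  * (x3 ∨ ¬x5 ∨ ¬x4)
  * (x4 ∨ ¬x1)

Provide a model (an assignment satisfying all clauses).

x1 = False, x2 = True, x3 = True, x4 = False, x5 = False, x6 = False

(x2) is a unit clause, so x2 = True.
Unit propagation: (¬x6) forces x6 = False.
(¬x1) is a unit clause, so x1 = False.
Unit propagation: (x3) forces x3 = True.
The clause (¬x4) is unit: x4 must be False.
Unit propagation: (¬x5) forces x5 = False.
Check each clause:
  1. (x2) — x2 is true.
  2. (¬x5 ∨ ¬x1 ∨ x6) — ¬x5 is true.
  3. (x6 ∨ ¬x1) — ¬x1 is true.
  4. (¬x5 ∨ ¬x6) — ¬x6 is true.
  5. (¬x4 ∨ x1 ∨ ¬x6) — ¬x6 is true.
  6. (¬x6) — ¬x6 is true.
  7. (¬x1) — ¬x1 is true.
  8. (x3) — x3 is true.
  9. (¬x2 ∨ x4 ∨ ¬x5) — ¬x5 is true.
  10. (x6 ∨ ¬x4) — ¬x4 is true.
  11. (x1 ∨ ¬x6) — ¬x6 is true.
  12. (¬x2 ∨ ¬x1) — ¬x1 is true.
  13. (¬x3 ∨ ¬x4) — ¬x4 is true.
  14. (x2 ∨ ¬x1) — x2 is true.
  15. (¬x3 ∨ ¬x1 ∨ ¬x5) — ¬x5 is true.
  16. (¬x4 ∨ x3 ∨ ¬x5) — x3 is true.
  17. (¬x1 ∨ x4) — ¬x1 is true.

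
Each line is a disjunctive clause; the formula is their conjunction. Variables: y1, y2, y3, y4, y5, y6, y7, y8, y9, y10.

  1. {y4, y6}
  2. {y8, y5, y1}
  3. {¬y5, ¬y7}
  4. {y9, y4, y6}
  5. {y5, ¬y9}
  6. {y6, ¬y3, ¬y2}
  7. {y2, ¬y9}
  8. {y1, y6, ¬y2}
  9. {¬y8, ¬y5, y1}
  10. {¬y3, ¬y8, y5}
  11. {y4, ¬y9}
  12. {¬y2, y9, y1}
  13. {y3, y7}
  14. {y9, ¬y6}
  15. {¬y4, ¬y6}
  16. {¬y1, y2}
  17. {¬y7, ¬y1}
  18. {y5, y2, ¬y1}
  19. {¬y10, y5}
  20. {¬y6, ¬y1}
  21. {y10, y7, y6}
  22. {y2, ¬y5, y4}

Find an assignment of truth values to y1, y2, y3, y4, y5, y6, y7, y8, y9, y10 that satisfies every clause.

y1 = F, y2 = F, y3 = F, y4 = T, y5 = F, y6 = F, y7 = T, y8 = T, y9 = F, y10 = F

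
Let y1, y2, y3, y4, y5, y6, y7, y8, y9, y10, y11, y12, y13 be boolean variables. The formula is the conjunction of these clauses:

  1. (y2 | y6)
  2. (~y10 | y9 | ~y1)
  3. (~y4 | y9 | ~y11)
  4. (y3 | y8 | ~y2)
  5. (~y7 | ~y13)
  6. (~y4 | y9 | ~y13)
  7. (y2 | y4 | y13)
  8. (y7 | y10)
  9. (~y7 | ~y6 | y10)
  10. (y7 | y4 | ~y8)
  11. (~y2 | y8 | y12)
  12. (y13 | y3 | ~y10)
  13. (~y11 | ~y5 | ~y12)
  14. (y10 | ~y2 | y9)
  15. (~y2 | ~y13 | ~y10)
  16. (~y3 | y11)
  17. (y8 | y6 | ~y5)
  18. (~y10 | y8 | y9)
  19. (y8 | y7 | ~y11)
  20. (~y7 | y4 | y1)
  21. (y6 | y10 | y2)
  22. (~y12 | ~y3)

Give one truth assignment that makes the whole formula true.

y1=False, y2=False, y3=False, y4=True, y5=True, y6=True, y7=False, y8=False, y9=True, y10=True, y11=False, y12=True, y13=True

y9 occurs only positively in the remaining clauses — set y9 = True.
Try y1 = False.
The remaining clauses are satisfied by y2 = False, y3 = False, y4 = True, y5 = True, y6 = True, y7 = False, y8 = False, y10 = True, y11 = False, y12 = True, y13 = True.
Check each clause:
  1. (y2 | y6) — y6 is true.
  2. (~y10 | ~y1 | y9) — y9 is true.
  3. (y9 | ~y4 | ~y11) — y9 is true.
  4. (y3 | y8 | ~y2) — ~y2 is true.
  5. (~y7 | ~y13) — ~y7 is true.
  6. (~y13 | y9 | ~y4) — y9 is true.
  7. (y13 | y4 | y2) — y4 is true.
  8. (y7 | y10) — y10 is true.
  9. (~y6 | ~y7 | y10) — ~y7 is true.
  10. (y4 | ~y8 | y7) — ~y8 is true.
  11. (y8 | y12 | ~y2) — y12 is true.
  12. (y3 | y13 | ~y10) — y13 is true.
  13. (~y12 | ~y11 | ~y5) — ~y11 is true.
  14. (y9 | ~y2 | y10) — y9 is true.
  15. (~y13 | ~y2 | ~y10) — ~y2 is true.
  16. (~y3 | y11) — ~y3 is true.
  17. (~y5 | y8 | y6) — y6 is true.
  18. (y9 | ~y10 | y8) — y9 is true.
  19. (~y11 | y7 | y8) — ~y11 is true.
  20. (y4 | y1 | ~y7) — y4 is true.
  21. (y2 | y6 | y10) — y10 is true.
  22. (~y12 | ~y3) — ~y3 is true.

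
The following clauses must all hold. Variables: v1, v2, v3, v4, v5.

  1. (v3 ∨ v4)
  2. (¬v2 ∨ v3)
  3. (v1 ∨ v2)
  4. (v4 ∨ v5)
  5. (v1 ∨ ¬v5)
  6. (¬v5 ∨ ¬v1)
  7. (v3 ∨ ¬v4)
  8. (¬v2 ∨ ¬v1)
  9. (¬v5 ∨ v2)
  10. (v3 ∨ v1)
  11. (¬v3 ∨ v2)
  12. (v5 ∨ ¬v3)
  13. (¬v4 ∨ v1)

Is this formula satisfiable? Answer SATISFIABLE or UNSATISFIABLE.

UNSATISFIABLE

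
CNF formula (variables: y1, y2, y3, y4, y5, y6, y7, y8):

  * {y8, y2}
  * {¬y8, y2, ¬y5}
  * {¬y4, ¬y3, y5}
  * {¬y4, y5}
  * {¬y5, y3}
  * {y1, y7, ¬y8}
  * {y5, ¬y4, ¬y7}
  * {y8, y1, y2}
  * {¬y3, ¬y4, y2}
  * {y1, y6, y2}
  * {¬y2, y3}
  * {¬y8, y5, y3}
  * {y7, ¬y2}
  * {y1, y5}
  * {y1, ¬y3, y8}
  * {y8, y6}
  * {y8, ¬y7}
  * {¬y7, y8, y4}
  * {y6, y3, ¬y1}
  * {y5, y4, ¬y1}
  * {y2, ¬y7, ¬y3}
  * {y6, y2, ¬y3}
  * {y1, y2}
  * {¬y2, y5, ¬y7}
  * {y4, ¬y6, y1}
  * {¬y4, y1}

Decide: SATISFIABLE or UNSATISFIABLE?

SATISFIABLE

Try y1 = True.
For the remaining variables, y2 = True, y3 = True, y4 = False, y5 = True, y6 = False, y7 = True, y8 = True works.
So y1 = 1, y2 = 1, y3 = 1, y4 = 0, y5 = 1, y6 = 0, y7 = 1, y8 = 1 is a satisfying assignment.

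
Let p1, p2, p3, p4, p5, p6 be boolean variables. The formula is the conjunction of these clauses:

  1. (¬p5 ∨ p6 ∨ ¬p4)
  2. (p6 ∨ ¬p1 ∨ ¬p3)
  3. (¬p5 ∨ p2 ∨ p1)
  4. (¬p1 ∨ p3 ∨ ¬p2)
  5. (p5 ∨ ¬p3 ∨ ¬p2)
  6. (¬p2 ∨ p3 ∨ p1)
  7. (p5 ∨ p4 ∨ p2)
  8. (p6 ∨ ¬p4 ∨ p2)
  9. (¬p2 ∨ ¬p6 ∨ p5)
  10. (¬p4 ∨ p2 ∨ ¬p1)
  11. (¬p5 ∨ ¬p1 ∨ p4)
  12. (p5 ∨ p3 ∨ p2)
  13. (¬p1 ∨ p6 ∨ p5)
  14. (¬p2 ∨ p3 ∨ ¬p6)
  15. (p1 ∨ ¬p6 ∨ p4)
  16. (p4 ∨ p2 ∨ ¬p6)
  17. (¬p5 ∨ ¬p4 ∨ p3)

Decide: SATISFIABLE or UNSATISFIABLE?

Try p1 = False.
Try p2 = False.
  then p5 is forced to False.
  then p4 is forced to True.
  then p6 is forced to True.
  then p3 is forced to True.
So p1=False, p2=False, p3=True, p4=True, p5=False, p6=True is a satisfying assignment.

SATISFIABLE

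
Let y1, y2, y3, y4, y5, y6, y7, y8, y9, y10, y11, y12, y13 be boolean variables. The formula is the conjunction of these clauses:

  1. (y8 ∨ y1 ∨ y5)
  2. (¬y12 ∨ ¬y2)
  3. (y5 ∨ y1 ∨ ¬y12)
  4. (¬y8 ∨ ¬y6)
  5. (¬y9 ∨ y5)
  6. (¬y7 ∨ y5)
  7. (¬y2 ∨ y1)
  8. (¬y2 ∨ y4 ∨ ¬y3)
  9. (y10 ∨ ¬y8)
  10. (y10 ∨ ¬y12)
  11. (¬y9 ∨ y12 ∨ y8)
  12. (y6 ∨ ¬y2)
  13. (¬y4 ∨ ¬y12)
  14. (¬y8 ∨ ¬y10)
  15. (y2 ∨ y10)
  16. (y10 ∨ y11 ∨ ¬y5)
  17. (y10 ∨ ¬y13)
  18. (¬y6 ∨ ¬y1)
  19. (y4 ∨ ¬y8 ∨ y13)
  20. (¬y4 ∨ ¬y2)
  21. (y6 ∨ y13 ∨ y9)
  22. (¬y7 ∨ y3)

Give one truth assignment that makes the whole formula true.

y1=F, y2=F, y3=T, y4=F, y5=T, y6=T, y7=T, y8=F, y9=T, y10=T, y11=F, y12=T, y13=T

Check each clause:
  1. (y5 ∨ y1 ∨ y8) — y5 is true.
  2. (¬y12 ∨ ¬y2) — ¬y2 is true.
  3. (¬y12 ∨ y5 ∨ y1) — y5 is true.
  4. (¬y8 ∨ ¬y6) — ¬y8 is true.
  5. (y5 ∨ ¬y9) — y5 is true.
  6. (y5 ∨ ¬y7) — y5 is true.
  7. (¬y2 ∨ y1) — ¬y2 is true.
  8. (y4 ∨ ¬y3 ∨ ¬y2) — ¬y2 is true.
  9. (y10 ∨ ¬y8) — ¬y8 is true.
  10. (y10 ∨ ¬y12) — y10 is true.
  11. (y12 ∨ y8 ∨ ¬y9) — y12 is true.
  12. (¬y2 ∨ y6) — ¬y2 is true.
  13. (¬y12 ∨ ¬y4) — ¬y4 is true.
  14. (¬y10 ∨ ¬y8) — ¬y8 is true.
  15. (y10 ∨ y2) — y10 is true.
  16. (¬y5 ∨ y11 ∨ y10) — y10 is true.
  17. (y10 ∨ ¬y13) — y10 is true.
  18. (¬y1 ∨ ¬y6) — ¬y1 is true.
  19. (y4 ∨ y13 ∨ ¬y8) — ¬y8 is true.
  20. (¬y2 ∨ ¬y4) — ¬y4 is true.
  21. (y13 ∨ y6 ∨ y9) — y9 is true.
  22. (y3 ∨ ¬y7) — y3 is true.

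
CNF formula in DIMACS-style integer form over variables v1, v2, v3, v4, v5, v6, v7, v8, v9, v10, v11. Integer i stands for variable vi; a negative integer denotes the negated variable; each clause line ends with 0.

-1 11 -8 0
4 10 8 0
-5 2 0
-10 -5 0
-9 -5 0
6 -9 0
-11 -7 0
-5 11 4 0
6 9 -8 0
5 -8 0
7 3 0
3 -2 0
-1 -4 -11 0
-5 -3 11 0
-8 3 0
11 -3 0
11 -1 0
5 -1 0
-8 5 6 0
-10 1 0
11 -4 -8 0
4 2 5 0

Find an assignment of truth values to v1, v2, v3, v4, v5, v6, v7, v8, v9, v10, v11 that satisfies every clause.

v1=F, v2=T, v3=T, v4=T, v5=F, v6=T, v7=F, v8=F, v9=T, v10=F, v11=T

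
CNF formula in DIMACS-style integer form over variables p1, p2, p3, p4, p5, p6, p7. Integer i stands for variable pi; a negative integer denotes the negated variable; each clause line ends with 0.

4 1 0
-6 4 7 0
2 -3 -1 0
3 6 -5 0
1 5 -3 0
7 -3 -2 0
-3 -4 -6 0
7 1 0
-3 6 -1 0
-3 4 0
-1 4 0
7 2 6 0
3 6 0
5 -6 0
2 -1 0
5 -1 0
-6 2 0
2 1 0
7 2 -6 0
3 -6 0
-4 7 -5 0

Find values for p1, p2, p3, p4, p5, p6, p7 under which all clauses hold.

p1=0  p2=1  p3=1  p4=1  p5=1  p6=0  p7=1

p7 occurs only positively in the remaining clauses — set p7 = True.
Branch on p1: take p1 = False.
  then p4 is forced to True.
  then p2 is forced to True.
The remaining clauses are satisfied by p3 = True, p5 = True, p6 = False.
Every clause has at least one true literal under this assignment.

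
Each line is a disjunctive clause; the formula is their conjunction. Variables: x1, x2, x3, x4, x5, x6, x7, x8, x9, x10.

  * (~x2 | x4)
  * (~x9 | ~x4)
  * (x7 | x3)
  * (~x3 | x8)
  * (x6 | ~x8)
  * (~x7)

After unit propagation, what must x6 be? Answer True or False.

True

(~x7) stands alone — x7 = False.
In (x3 | x7), x7 is now false; x3 must hold, so x3 = True.
In (~x3 | x8), ~x3 is now false; x8 must hold, so x8 = True.
(x6 | ~x8): since x8 = True, the clause reduces to (x6). x6 = True.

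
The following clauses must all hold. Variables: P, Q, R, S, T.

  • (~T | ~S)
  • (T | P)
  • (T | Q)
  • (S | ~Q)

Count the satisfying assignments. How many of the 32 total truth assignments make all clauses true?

6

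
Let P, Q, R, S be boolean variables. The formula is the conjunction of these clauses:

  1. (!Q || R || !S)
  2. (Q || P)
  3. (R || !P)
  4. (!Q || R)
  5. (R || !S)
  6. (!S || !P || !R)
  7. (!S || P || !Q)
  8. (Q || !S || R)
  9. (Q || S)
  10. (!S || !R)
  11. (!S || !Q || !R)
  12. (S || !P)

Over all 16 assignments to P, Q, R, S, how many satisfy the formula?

1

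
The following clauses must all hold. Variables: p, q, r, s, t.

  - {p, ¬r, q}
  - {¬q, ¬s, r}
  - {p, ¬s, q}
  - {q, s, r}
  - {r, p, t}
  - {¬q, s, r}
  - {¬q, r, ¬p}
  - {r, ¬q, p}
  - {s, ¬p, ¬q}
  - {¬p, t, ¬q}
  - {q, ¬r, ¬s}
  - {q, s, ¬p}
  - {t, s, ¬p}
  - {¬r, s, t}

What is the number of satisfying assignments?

6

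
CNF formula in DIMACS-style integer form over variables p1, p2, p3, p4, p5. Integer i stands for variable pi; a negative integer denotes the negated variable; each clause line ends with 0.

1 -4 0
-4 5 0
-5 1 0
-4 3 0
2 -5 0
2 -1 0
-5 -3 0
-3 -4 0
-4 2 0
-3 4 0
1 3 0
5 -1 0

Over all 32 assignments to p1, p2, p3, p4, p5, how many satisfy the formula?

Satisfying assignments:
  p1=1 p2=1 p3=0 p4=0 p5=1
That's 1 in total.

1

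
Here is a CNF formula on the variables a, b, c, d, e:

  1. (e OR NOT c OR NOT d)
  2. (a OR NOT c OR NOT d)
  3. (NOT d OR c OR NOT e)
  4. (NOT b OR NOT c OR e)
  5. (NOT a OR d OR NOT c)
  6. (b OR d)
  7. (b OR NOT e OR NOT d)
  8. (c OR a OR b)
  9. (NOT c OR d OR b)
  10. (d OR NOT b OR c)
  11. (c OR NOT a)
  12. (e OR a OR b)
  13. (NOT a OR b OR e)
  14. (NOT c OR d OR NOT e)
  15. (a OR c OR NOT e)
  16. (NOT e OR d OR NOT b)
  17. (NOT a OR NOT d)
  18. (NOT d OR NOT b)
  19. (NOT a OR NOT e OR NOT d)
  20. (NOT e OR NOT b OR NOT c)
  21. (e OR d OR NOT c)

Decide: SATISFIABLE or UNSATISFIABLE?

d = True:
  propagation gives a=False, c=False, e=False, b=True; an empty clause results — contradiction.
d = False:
  propagation gives b=True, c=True, e=True; an empty clause results — contradiction.
Every branch closes, so no satisfying assignment exists.

UNSATISFIABLE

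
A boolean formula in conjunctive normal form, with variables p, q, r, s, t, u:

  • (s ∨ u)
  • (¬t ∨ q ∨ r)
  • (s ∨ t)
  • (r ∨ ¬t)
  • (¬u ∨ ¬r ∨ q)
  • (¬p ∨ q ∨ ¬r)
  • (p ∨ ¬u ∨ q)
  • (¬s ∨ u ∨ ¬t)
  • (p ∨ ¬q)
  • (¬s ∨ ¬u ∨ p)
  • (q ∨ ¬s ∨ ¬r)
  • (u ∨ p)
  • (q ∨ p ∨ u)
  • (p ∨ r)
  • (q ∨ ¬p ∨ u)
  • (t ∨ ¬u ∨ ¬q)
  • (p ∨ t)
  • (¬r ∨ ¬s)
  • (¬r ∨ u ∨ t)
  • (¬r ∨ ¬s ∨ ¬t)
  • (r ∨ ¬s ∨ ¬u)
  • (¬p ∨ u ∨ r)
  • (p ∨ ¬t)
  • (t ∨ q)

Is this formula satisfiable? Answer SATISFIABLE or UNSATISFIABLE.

SATISFIABLE

Set p = True and propagate.
Try q = True.
For the remaining variables, r = True, s = False, t = True, u = True works.
Every clause has at least one true literal under this assignment.
So p=T, q=T, r=T, s=F, t=T, u=T is a satisfying assignment.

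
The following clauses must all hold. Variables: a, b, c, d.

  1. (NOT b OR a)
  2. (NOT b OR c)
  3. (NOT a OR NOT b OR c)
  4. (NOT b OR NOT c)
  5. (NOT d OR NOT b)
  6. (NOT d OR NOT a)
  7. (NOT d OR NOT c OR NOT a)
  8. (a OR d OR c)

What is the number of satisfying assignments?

5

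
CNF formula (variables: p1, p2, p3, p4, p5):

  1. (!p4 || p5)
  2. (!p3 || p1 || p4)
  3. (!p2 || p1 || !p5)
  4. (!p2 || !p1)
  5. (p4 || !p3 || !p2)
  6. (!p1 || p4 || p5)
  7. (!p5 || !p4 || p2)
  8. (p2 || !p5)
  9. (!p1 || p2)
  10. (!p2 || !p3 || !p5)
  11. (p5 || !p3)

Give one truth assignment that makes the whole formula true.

p1=0  p2=1  p3=0  p4=0  p5=0

p3 occurs only negated in the remaining clauses — set p3 = False.
Branch on p1: take p1 = False.
The remaining clauses are satisfied by p2 = True, p4 = False, p5 = False.
Check each clause:
  1. (!p4 || p5) — !p4 is true.
  2. (!p3 || p4 || p1) — !p3 is true.
  3. (!p2 || !p5 || p1) — !p5 is true.
  4. (!p1 || !p2) — !p1 is true.
  5. (!p3 || !p2 || p4) — !p3 is true.
  6. (!p1 || p4 || p5) — !p1 is true.
  7. (!p4 || !p5 || p2) — p2 is true.
  8. (p2 || !p5) — p2 is true.
  9. (p2 || !p1) — p2 is true.
  10. (!p2 || !p5 || !p3) — !p5 is true.
  11. (!p3 || p5) — !p3 is true.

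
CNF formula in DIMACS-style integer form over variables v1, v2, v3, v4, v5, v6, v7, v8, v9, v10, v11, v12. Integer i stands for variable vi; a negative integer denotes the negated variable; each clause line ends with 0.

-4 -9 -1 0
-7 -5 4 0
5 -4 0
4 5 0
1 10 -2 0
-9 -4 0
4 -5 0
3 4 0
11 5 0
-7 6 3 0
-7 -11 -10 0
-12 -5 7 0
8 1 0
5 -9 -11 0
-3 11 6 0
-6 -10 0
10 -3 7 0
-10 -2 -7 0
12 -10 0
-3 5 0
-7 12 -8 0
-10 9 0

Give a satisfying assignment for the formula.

v1=1  v2=1  v3=0  v4=1  v5=1  v6=1  v7=1  v8=0  v9=0  v10=0  v11=1  v12=0

Try v1 = True.
The remaining clauses are satisfied by v2 = True, v3 = False, v4 = True, v5 = True, v6 = True, v7 = True, v8 = False, v9 = False, v10 = False, v11 = True, v12 = False.
Every clause has at least one true literal under this assignment.
Check each clause:
  1. (!v1 || !v9 || !v4) — !v9 is true.
  2. (v4 || !v5 || !v7) — v4 is true.
  3. (!v4 || v5) — v5 is true.
  4. (v5 || v4) — v4 is true.
  5. (!v2 || v10 || v1) — v1 is true.
  6. (!v9 || !v4) — !v9 is true.
  7. (v4 || !v5) — v4 is true.
  8. (v4 || v3) — v4 is true.
  9. (v5 || v11) — v11 is true.
  10. (!v7 || v3 || v6) — v6 is true.
  11. (!v11 || !v10 || !v7) — !v10 is true.
  12. (v7 || !v12 || !v5) — !v12 is true.
  13. (v1 || v8) — v1 is true.
  14. (v5 || !v9 || !v11) — v5 is true.
  15. (!v3 || v11 || v6) — v11 is true.
  16. (!v6 || !v10) — !v10 is true.
  17. (!v3 || v7 || v10) — !v3 is true.
  18. (!v7 || !v2 || !v10) — !v10 is true.
  19. (!v10 || v12) — !v10 is true.
  20. (!v3 || v5) — !v3 is true.
  21. (!v8 || !v7 || v12) — !v8 is true.
  22. (v9 || !v10) — !v10 is true.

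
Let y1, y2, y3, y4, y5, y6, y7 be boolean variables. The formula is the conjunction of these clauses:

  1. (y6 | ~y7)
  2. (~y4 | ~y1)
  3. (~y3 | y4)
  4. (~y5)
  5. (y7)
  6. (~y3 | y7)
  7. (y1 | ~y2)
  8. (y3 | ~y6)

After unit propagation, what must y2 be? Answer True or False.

False

(~y5) is a unit clause: y5 = False.
(y7) is a unit clause: y7 = True.
In (y6 | ~y7), ~y7 is now false; y6 must hold, so y6 = True.
In (~y6 | y3), ~y6 is now false; y3 must hold, so y3 = True.
(~y3 | y4) with y3 = True leaves only y4, so y4 = True.
In (~y4 | ~y1), ~y4 is now false; ~y1 must hold, so y1 = False.
(y1 | ~y2) with y1 = False leaves only ~y2, so y2 = False.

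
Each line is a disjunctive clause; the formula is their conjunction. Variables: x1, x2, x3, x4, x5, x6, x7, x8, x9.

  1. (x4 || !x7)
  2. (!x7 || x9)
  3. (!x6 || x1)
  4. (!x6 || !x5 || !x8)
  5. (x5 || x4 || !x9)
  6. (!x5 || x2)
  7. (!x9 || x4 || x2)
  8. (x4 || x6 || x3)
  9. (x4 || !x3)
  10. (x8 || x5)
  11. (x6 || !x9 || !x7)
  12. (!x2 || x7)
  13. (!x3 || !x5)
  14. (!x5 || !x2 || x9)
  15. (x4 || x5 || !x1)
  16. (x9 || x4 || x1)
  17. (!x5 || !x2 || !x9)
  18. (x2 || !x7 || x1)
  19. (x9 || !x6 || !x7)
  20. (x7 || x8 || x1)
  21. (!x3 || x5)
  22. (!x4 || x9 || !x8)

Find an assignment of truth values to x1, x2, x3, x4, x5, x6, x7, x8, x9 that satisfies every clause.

x1 = False, x2 = False, x3 = False, x4 = True, x5 = False, x6 = False, x7 = False, x8 = True, x9 = True

Set x1 = False and propagate.
  then x6 is forced to False.
Try x2 = False.
  then x5 is forced to False.
  then x8 is forced to True.
  then x7 is forced to False.
  then x3 is forced to False.
  then x4 is forced to True.
  then x9 is forced to True.
Every clause has at least one true literal under this assignment.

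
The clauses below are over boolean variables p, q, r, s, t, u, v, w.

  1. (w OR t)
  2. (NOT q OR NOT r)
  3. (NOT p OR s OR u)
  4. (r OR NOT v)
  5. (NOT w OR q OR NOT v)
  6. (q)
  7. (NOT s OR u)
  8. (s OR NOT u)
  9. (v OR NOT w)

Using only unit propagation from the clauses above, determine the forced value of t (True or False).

True

(q) stands alone — q = True.
(NOT r OR NOT q): since q = True, the clause reduces to (NOT r). r = False.
(NOT v OR r): since r = False, the clause reduces to (NOT v). v = False.
From (v OR NOT w) and v = False: w = False.
From (t OR w) and w = False: t = True.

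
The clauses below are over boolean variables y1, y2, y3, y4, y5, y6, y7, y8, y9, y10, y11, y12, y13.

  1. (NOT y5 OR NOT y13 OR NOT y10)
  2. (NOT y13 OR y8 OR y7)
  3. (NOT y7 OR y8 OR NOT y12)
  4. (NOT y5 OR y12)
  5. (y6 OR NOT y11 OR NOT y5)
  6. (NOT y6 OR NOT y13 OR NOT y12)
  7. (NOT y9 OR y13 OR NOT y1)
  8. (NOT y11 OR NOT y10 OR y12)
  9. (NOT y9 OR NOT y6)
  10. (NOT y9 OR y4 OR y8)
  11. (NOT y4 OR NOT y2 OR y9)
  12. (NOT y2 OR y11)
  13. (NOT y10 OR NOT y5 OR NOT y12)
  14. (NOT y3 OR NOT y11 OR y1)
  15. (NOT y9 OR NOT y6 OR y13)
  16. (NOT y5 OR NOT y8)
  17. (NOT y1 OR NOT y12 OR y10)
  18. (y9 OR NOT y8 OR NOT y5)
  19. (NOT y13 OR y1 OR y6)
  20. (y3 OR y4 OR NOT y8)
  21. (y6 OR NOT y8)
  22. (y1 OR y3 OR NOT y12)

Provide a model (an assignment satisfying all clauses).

Pure literal: y2 appears only negated; assign y2 = False.
y5 occurs only negated in the remaining clauses — set y5 = False.
Branch on y1: take y1 = True.
For the remaining variables, y3 = True, y4 = False, y6 = True, y7 = False, y8 = False, y9 = False, y10 = False, y11 = False, y12 = False, y13 = False works.
Every clause has at least one true literal under this assignment.

y1=True  y2=False  y3=True  y4=False  y5=False  y6=True  y7=False  y8=False  y9=False  y10=False  y11=False  y12=False  y13=False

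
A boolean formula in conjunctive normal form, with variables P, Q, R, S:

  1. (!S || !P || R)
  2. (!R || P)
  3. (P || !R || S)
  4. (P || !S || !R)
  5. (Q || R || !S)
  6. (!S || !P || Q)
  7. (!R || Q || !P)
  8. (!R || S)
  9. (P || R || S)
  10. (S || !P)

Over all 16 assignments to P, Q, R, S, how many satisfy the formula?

2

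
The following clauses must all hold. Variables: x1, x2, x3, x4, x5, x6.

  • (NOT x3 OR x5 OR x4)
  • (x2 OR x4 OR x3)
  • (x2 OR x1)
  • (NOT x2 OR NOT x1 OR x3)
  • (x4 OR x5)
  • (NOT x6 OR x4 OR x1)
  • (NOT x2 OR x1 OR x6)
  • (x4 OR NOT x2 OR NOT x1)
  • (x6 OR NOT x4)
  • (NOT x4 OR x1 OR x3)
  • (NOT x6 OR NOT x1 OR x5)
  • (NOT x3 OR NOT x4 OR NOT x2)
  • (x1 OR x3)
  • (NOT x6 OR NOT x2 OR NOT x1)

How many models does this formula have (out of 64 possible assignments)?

4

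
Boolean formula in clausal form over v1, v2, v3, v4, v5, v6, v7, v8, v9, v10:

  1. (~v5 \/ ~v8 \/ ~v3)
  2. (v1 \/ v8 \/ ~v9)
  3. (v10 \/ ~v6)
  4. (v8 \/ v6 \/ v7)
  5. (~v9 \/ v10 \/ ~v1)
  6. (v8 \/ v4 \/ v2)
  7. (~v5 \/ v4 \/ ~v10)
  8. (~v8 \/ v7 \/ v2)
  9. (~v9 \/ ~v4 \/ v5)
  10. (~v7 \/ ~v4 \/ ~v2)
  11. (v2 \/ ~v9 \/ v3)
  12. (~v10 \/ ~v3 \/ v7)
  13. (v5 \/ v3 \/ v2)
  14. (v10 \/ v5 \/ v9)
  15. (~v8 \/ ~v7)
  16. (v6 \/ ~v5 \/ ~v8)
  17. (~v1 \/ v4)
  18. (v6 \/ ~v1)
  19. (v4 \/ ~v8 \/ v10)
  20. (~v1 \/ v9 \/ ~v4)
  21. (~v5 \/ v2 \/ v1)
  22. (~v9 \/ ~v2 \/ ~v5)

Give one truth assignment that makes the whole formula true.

v1 = F, v2 = T, v3 = F, v4 = F, v5 = F, v6 = T, v7 = F, v8 = T, v9 = T, v10 = T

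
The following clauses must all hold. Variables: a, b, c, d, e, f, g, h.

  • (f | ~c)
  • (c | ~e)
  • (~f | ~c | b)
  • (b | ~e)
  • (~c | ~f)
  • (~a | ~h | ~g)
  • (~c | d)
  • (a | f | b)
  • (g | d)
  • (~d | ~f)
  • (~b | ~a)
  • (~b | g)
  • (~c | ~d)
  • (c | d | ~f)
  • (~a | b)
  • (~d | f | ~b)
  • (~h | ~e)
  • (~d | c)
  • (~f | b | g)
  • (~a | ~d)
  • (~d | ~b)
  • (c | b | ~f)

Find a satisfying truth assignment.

a=F, b=T, c=F, d=F, e=F, f=F, g=T, h=F

Check each clause:
  1. (~c | f) — ~c is true.
  2. (~e | c) — ~e is true.
  3. (b | ~c | ~f) — ~f is true.
  4. (b | ~e) — b is true.
  5. (~c | ~f) — ~f is true.
  6. (~a | ~h | ~g) — ~h is true.
  7. (~c | d) — ~c is true.
  8. (f | b | a) — b is true.
  9. (d | g) — g is true.
  10. (~f | ~d) — ~f is true.
  11. (~a | ~b) — ~a is true.
  12. (~b | g) — g is true.
  13. (~c | ~d) — ~d is true.
  14. (c | ~f | d) — ~f is true.
  15. (~a | b) — b is true.
  16. (f | ~d | ~b) — ~d is true.
  17. (~h | ~e) — ~h is true.
  18. (c | ~d) — ~d is true.
  19. (b | ~f | g) — ~f is true.
  20. (~d | ~a) — ~d is true.
  21. (~d | ~b) — ~d is true.
  22. (b | c | ~f) — b is true.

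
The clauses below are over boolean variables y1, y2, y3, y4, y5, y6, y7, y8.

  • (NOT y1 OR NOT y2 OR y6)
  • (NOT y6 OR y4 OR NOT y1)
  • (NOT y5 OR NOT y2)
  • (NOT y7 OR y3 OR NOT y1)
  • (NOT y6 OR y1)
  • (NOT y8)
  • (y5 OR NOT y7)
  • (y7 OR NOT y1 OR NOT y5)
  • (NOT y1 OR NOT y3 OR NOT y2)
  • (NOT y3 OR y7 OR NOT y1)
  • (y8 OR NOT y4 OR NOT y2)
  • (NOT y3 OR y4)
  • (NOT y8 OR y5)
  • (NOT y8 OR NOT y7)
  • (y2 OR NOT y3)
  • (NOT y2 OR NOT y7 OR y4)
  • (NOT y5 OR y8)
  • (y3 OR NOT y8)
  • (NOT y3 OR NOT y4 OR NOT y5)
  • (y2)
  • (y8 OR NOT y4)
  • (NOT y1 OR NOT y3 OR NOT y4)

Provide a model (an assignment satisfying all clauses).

y1 = F  y2 = T  y3 = F  y4 = F  y5 = F  y6 = F  y7 = F  y8 = F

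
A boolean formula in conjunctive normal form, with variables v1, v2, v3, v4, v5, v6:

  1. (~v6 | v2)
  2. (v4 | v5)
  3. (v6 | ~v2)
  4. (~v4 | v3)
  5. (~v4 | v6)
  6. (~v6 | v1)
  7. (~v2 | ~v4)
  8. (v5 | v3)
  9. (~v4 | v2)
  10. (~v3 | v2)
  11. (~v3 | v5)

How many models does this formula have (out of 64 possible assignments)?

4

The models are:
  v1=F v2=F v3=F v4=F v5=T v6=F
  v1=T v2=F v3=F v4=F v5=T v6=F
  v1=T v2=T v3=F v4=F v5=T v6=T
  v1=T v2=T v3=T v4=F v5=T v6=T
That's 4 in total.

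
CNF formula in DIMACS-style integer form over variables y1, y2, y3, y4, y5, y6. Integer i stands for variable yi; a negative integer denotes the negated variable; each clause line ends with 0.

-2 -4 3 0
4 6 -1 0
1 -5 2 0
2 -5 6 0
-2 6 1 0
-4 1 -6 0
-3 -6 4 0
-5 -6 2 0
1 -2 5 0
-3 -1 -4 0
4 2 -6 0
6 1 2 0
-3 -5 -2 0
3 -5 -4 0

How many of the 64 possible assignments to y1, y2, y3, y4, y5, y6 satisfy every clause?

5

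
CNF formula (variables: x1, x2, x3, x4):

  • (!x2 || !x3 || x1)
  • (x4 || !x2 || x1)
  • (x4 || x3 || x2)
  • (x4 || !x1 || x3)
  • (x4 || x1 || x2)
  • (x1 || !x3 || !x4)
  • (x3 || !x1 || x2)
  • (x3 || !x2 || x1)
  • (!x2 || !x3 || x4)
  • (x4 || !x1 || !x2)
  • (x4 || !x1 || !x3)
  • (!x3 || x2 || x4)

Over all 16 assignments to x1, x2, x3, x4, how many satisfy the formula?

4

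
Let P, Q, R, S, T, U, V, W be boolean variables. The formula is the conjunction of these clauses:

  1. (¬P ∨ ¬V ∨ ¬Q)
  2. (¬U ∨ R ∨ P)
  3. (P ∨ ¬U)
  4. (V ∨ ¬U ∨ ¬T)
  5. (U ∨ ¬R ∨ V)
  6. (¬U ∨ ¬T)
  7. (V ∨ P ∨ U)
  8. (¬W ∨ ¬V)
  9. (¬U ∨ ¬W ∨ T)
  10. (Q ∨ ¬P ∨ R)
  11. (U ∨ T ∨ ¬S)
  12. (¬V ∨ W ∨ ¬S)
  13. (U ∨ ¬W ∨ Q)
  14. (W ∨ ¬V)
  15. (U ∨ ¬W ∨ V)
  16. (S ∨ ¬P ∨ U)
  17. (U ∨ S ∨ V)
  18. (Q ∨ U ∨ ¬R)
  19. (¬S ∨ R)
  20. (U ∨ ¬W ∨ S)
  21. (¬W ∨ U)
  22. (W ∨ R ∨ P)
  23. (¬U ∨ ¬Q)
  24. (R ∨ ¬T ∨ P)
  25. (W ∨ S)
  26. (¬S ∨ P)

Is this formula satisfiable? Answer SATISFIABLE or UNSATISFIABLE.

SATISFIABLE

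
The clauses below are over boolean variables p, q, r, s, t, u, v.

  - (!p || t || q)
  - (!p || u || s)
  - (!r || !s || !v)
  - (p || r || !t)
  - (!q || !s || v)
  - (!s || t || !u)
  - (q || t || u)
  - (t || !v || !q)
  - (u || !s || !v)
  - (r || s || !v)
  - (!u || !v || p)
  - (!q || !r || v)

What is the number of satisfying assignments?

Split on v, then s.
  v=1, s=1: remaining (p,q,r,t,u) ∈ {(1,0,0,1,1); (1,1,0,1,1)} — 2.
  v=1, s=0: remaining (p,q,r,t,u) ∈ {(0,0,1,1,0); (0,1,1,1,0); (1,0,1,1,1); (1,1,1,1,1)} — 4.
  v=0, s=1: u free; 3 ways for (p,q,r,t) × 2^1 = 6.
  v=0, s=0: 10 of the 32 assignments to (p,q,r,t,u) work.
Total: 2 + 4 + 6 + 10 = 22.

22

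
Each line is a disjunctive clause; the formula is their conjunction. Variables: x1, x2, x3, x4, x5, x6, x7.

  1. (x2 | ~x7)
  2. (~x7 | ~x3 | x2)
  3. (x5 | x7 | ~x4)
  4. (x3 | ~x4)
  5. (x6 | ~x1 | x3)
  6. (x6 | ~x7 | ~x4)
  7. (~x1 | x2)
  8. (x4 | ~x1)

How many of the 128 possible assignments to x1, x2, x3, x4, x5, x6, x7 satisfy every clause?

34

Case analysis on x4 and x7:
  x4=1, x7=1: remaining (x1,x2,x3,x5,x6) ∈ {(0,1,1,0,1); (0,1,1,1,1); (1,1,1,0,1); (1,1,1,1,1)} — 4.
  x4=1, x7=0: x6 free; 3 ways for (x1,x2,x3,x5) × 2^1 = 6.
  x4=0, x7=1: forces x1=0; x2=1; x3, x5, x6 free → 2^3 = 8.
  x4=0, x7=0: forces x1=0; x2, x3, x5, x6 free → 2^4 = 16.
Total: 4 + 6 + 8 + 16 = 34.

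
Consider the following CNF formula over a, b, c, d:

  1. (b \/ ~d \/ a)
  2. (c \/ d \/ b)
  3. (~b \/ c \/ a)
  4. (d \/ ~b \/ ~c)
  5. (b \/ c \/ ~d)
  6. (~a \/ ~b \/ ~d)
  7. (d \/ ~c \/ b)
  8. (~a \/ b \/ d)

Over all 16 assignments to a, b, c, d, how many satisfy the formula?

The models are:
  a=0 b=1 c=1 d=1
  a=1 b=0 c=1 d=1
  a=1 b=1 c=0 d=0
That's 3 in total.

3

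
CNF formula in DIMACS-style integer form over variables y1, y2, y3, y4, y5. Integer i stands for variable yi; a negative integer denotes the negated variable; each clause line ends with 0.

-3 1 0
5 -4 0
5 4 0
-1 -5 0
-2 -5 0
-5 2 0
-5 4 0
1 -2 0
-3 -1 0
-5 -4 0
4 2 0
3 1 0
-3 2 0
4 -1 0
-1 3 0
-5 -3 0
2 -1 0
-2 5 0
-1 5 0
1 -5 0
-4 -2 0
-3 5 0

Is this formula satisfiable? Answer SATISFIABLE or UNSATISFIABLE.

y5 = True:
  propagation gives y1=False; an empty clause results — contradiction.
y5 = False:
  propagation gives y4=False; an empty clause results — contradiction.
Every branch closes, so no satisfying assignment exists.

UNSATISFIABLE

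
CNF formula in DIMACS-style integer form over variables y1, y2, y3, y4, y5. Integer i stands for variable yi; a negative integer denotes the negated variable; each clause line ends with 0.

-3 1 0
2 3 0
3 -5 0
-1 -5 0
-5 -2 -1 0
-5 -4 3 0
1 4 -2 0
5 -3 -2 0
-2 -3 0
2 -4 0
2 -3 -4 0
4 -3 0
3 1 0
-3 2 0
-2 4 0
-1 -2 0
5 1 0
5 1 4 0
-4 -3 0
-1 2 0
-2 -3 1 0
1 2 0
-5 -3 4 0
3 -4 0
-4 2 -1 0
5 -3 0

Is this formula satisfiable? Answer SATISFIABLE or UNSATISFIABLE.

UNSATISFIABLE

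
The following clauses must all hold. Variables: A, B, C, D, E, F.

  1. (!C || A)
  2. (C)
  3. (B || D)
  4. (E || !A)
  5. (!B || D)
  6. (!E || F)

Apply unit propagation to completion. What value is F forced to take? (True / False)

(C) is a unit clause: C = True.
In (A || !C), !C is now false; A must hold, so A = True.
From (E || !A) and A = True: E = True.
From (F || !E) and E = True: F = True.

True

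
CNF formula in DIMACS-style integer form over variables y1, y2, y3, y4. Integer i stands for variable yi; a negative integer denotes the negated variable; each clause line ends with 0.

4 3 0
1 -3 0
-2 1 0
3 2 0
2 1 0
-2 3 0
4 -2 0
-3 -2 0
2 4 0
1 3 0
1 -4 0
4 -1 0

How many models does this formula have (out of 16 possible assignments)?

1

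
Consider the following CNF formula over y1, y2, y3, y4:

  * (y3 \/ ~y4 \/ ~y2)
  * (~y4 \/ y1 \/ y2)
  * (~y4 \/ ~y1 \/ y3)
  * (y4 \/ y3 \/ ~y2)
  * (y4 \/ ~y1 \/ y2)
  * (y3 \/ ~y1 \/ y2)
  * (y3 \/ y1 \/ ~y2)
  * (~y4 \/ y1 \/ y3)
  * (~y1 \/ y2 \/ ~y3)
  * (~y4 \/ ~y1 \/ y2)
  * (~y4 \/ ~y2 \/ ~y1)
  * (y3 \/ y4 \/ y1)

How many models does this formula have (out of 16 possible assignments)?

Satisfying assignments:
  y1=0 y2=0 y3=1 y4=0
  y1=0 y2=1 y3=1 y4=0
  y1=0 y2=1 y3=1 y4=1
  y1=1 y2=1 y3=1 y4=0
Count: 4.

4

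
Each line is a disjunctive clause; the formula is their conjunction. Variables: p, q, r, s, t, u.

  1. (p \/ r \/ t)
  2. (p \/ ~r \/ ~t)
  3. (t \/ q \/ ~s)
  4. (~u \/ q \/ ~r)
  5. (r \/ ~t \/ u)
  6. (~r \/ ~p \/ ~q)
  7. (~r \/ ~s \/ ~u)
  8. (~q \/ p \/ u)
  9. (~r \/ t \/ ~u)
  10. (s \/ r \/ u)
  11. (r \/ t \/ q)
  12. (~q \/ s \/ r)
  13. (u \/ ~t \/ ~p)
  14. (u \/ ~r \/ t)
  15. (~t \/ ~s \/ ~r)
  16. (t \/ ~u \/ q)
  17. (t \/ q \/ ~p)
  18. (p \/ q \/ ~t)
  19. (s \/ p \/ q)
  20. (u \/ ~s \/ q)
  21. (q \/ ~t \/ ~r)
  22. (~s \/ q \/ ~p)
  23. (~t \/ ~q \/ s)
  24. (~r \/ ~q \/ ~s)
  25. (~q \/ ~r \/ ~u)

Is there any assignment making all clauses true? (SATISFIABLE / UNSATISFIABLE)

Try p = False.
The remaining clauses are satisfied by q = True, r = False, s = True, t = True, u = True.
So p=False  q=True  r=False  s=True  t=True  u=True is a satisfying assignment.

SATISFIABLE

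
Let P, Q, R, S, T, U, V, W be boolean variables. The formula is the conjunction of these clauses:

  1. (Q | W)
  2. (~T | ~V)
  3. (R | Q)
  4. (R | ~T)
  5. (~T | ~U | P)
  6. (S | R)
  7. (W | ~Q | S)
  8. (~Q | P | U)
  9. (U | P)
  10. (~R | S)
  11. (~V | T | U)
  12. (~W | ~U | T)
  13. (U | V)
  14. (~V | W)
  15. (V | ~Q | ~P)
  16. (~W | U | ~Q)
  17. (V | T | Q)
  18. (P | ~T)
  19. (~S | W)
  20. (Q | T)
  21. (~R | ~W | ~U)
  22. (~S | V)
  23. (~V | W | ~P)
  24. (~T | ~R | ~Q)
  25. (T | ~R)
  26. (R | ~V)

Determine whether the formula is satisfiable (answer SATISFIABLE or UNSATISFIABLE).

UNSATISFIABLE

T = True:
  propagation gives V=False, R=True, S=True; an empty clause results — contradiction.
T = False:
  propagation gives Q=True, R=False, S=True, W=True; an empty clause results — contradiction.
Every branch closes, so no satisfying assignment exists.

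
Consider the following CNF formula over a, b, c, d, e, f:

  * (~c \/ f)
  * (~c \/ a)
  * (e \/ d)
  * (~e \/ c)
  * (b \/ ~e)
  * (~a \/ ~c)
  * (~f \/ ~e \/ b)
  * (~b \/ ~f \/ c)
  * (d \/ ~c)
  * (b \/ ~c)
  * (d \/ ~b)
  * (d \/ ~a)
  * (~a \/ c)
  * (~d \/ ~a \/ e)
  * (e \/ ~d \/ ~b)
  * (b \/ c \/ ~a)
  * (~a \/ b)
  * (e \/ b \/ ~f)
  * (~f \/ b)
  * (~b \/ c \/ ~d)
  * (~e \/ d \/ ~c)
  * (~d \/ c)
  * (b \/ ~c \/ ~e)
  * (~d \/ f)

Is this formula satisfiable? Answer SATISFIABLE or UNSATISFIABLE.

UNSATISFIABLE

c = True:
  propagation gives f=True, a=True; an empty clause results — contradiction.
c = False:
  propagation gives e=False, d=True; an empty clause results — contradiction.
Every branch closes, so no satisfying assignment exists.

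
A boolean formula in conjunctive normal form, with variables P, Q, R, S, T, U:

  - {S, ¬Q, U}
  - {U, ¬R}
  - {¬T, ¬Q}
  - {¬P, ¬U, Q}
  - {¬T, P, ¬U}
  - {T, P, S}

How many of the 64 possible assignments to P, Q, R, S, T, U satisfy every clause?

Split on U, then P.
  U=1, P=1: remaining (Q,R,S,T) ∈ {(1,0,0,0); (1,0,1,0); (1,1,0,0); (1,1,1,0)} — 4.
  U=1, P=0: remaining (Q,R,S,T) ∈ {(0,0,1,0); (0,1,1,0); (1,0,1,0); (1,1,1,0)} — 4.
  U=0, P=1: 5 of the 16 assignments to (Q,R,S,T) work.
  U=0, P=0: remaining (Q,R,S,T) ∈ {(0,0,0,1); (0,0,1,0); (0,0,1,1); (1,0,1,0)} — 4.
Total: 4 + 4 + 5 + 4 = 17.

17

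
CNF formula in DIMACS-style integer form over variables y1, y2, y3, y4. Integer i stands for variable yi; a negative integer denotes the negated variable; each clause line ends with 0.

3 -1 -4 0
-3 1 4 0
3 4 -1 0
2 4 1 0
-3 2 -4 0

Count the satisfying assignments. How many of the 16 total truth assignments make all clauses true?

The models are:
  y1=F y2=F y3=F y4=T
  y1=F y2=T y3=F y4=F
  y1=F y2=T y3=F y4=T
  y1=F y2=T y3=T y4=T
  y1=T y2=F y3=T y4=F
  y1=T y2=T y3=T y4=F
  y1=T y2=T y3=T y4=T
Count: 7.

7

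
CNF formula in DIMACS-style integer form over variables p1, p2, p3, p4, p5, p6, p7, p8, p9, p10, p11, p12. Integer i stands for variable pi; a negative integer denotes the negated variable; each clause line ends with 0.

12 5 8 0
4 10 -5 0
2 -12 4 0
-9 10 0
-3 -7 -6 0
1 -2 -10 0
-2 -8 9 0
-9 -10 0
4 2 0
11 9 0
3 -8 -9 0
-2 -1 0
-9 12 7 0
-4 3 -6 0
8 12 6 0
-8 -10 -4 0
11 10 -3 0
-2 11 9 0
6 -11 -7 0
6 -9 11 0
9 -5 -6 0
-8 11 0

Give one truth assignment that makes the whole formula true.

Try p1 = False.
For the remaining variables, p2 = False, p3 = True, p4 = True, p5 = False, p6 = True, p7 = False, p8 = False, p9 = False, p10 = False, p11 = True, p12 = True works.

p1=F  p2=F  p3=T  p4=T  p5=F  p6=T  p7=F  p8=F  p9=F  p10=F  p11=T  p12=T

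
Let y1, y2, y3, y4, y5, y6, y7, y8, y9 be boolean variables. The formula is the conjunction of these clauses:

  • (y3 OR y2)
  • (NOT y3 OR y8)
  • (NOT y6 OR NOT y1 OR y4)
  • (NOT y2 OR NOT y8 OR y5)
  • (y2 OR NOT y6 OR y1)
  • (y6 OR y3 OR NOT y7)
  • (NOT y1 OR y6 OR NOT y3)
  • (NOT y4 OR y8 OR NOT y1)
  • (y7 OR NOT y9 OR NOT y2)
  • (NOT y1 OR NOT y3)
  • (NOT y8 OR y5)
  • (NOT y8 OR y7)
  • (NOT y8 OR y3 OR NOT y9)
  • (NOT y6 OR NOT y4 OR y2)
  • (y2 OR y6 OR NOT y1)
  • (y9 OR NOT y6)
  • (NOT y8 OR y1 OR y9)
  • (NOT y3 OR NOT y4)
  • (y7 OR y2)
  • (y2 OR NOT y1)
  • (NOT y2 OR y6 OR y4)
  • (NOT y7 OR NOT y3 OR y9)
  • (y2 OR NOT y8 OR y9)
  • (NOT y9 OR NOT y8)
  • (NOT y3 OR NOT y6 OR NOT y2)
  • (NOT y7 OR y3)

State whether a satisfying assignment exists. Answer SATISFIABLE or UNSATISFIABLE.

Try y1 = False.
Branch on y2: take y2 = True.
Branch on y3: take y3 = False.
  then y7 is forced to False.
  then y9 is forced to False.
  then y8 is forced to False.
  then y6 is forced to False.
  then y4 is forced to True.
y5 is now unconstrained; take y5 = False.
So y1 = F  y2 = T  y3 = F  y4 = T  y5 = F  y6 = F  y7 = F  y8 = F  y9 = F is a satisfying assignment.

SATISFIABLE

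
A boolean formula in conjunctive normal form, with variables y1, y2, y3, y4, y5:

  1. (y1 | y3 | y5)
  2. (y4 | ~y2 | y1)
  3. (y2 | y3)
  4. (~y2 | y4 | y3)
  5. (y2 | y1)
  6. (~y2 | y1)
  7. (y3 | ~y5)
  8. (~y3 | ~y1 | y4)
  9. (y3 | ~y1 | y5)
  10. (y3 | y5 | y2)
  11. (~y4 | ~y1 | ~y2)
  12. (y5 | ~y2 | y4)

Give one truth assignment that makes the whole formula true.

Set y1 = True and propagate.
Branch on y2: take y2 = False.
  then y3 is forced to True.
  then y4 is forced to True.
y5 is now unconstrained; take y5 = True.

y1=True  y2=False  y3=True  y4=True  y5=True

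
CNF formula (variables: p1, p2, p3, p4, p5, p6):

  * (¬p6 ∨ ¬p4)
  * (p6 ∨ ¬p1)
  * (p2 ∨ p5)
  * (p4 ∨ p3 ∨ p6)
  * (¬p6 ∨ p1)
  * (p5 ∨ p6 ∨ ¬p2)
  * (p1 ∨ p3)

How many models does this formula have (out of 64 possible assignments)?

Split on p6, then p1.
  p6=T, p1=T: p3 free; 3 ways for (p2,p4,p5) × 2^1 = 6.
  p6=T, p1=F: a clause becomes empty — 0.
  p6=F, p1=T: a clause becomes empty — 0.
  p6=F, p1=F: remaining (p2,p3,p4,p5) ∈ {(F,T,F,T); (F,T,T,T); (T,T,F,T); (T,T,T,T)} — 4.
Total: 6 + 0 + 0 + 4 = 10.

10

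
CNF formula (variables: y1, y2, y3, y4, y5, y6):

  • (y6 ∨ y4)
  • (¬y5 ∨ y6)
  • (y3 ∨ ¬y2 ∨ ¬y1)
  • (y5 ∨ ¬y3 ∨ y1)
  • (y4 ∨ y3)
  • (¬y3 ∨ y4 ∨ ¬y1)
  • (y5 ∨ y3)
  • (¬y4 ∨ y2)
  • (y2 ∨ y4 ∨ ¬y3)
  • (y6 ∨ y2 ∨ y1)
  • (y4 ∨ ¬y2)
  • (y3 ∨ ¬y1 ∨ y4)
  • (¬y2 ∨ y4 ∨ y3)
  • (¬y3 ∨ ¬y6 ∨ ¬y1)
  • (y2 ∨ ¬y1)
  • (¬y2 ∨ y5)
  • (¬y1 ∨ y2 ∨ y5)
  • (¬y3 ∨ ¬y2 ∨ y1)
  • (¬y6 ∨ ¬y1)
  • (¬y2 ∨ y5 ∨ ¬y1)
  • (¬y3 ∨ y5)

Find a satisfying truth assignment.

y1=F, y2=T, y3=F, y4=T, y5=T, y6=T

Check each clause:
  1. (y6 ∨ y4) — y4 is true.
  2. (¬y5 ∨ y6) — y6 is true.
  3. (y3 ∨ ¬y1 ∨ ¬y2) — ¬y1 is true.
  4. (¬y3 ∨ y1 ∨ y5) — ¬y3 is true.
  5. (y3 ∨ y4) — y4 is true.
  6. (y4 ∨ ¬y3 ∨ ¬y1) — y4 is true.
  7. (y5 ∨ y3) — y5 is true.
  8. (y2 ∨ ¬y4) — y2 is true.
  9. (¬y3 ∨ y4 ∨ y2) — y2 is true.
  10. (y6 ∨ y1 ∨ y2) — y2 is true.
  11. (y4 ∨ ¬y2) — y4 is true.
  12. (y3 ∨ y4 ∨ ¬y1) — y4 is true.
  13. (y4 ∨ ¬y2 ∨ y3) — y4 is true.
  14. (¬y3 ∨ ¬y1 ∨ ¬y6) — ¬y3 is true.
  15. (y2 ∨ ¬y1) — y2 is true.
  16. (¬y2 ∨ y5) — y5 is true.
  17. (¬y1 ∨ y5 ∨ y2) — y2 is true.
  18. (y1 ∨ ¬y2 ∨ ¬y3) — ¬y3 is true.
  19. (¬y1 ∨ ¬y6) — ¬y1 is true.
  20. (y5 ∨ ¬y1 ∨ ¬y2) — y5 is true.
  21. (¬y3 ∨ y5) — y5 is true.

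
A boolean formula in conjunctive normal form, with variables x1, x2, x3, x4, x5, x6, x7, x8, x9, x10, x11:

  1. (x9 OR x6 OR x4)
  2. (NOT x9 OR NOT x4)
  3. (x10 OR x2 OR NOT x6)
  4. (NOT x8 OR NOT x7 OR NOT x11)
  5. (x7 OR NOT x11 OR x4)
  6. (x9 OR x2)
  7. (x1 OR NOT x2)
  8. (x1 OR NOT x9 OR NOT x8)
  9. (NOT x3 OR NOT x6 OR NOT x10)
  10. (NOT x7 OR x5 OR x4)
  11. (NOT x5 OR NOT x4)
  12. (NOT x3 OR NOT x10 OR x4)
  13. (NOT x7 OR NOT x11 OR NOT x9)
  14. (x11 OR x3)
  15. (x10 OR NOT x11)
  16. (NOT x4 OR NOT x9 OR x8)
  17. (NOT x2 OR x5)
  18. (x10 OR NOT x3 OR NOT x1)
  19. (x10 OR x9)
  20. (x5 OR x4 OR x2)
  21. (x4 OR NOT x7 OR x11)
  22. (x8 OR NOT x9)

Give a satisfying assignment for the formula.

x1 = T, x2 = T, x3 = F, x4 = F, x5 = T, x6 = T, x7 = T, x8 = F, x9 = F, x10 = T, x11 = T

Try x1 = True.
Branch on x2: take x2 = True.
  then x5 is forced to True.
  then x4 is forced to False.
Try x3 = False.
  then x11 is forced to True.
  then x7 is forced to True.
  then x8 is forced to False.
  then x9 is forced to False.
  then x6 is forced to True.
  then x10 is forced to True.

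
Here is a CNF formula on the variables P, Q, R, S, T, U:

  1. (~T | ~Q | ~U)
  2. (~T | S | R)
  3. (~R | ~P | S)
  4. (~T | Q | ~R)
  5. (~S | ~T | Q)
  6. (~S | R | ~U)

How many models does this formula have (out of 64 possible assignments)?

29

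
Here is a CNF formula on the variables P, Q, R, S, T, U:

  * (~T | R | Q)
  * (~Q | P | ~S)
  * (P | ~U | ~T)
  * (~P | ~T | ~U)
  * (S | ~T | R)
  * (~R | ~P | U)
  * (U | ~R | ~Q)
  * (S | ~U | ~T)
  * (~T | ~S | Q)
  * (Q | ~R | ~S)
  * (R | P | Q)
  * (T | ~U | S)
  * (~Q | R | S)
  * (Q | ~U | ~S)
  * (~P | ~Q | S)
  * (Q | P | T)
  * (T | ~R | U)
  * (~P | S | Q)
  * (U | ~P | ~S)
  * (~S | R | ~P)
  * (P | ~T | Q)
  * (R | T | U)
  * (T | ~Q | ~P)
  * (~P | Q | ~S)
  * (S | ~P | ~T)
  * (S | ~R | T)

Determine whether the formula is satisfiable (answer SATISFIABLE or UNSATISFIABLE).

S = True:
  P = True:
    propagation gives U=True, T=False, Q=True; an empty clause results — contradiction.
  P = False:
    propagation gives Q=False, T=False; an empty clause results — contradiction.
S = False:
  T = True:
    propagation gives R=True, U=False, P=False, Q=False; an empty clause results — contradiction.
  T = False:
    propagation gives U=False, R=False; an empty clause results — contradiction.
Every branch closes, so no satisfying assignment exists.

UNSATISFIABLE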